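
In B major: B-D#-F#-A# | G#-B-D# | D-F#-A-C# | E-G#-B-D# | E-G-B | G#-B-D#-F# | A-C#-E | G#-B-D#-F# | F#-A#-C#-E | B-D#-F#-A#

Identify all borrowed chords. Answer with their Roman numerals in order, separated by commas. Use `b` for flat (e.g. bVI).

In B major the diatonic chords are B, C#m, D#m, E, F#, G#m, A#dim. B–D#–F#–A# = Bmaj7, G#–B–D# = G#m, E–G#–B–D# = Emaj7, G#–B–D#–F# = G#m7 and F#–A#–C#–E = F#7 all belong to that set. D–F#–A–C# is not: scale degree 3 in B major carries D#m (iii). In B minor the chord on that degree is Dmaj7, so here it functions as bIIImaj7, borrowed from the parallel minor. E–G–B is not: scale degree 4 in B major carries E (IV). In B minor the chord on that degree is Em, so here it functions as iv, borrowed from the parallel minor. A–C#–E is not: scale degree 7 in B major carries A#dim (vii°). In B minor the chord on that degree is A, so here it functions as bVII, borrowed from the parallel minor.

bIIImaj7, iv, bVII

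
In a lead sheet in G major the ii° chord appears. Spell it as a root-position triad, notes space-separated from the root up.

ii° is built on scale degree 2, which is A in both G major and its parallel. Stacking thirds in G minor on A gives A–C–Eb.

A C Eb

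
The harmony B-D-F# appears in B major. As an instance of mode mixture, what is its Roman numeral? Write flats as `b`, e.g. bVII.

The root B is the diatonic 1st degree of B major; the borrowing shows in the chord quality. B–D–F# is a minor chord — the form found in B minor, not the diatonic I (B). Borrowed into B major it is written i.

i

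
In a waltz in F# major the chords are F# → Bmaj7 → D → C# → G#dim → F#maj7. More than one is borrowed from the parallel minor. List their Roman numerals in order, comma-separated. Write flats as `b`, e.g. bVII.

bVI, ii°

In F# major the diatonic chords are F#, G#m, A#m, B, C#, D#m, E#dim. F#, Bmaj7, C# and F#maj7 are all diatonic. D (D–F#–A) is not: scale degree 6 in F# major carries D#m (vi). In F# minor the chord on that degree is D, so here it functions as bVI, borrowed from the parallel minor. But G#dim (G#–B–D) is foreign: the diatonic ii on degree 2 is G#m, whereas G#dim comes from F# minor. It is labeled ii°.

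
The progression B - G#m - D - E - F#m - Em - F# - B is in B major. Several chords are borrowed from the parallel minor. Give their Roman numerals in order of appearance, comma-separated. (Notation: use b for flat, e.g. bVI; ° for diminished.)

B major has the diatonic set B, C#m, D#m, E, F#, G#m, A#dim. B, G#m, E and F# all belong to that set. D (D–F#–A) doesn't fit — on degree 3 B major would have D#m (iii). D is the degree-3 chord of B minor, so it is the borrowed bIII. F#m (F#–A–C#) is not: scale degree 5 in B major carries F# (V). In B minor the chord on that degree is F#m, so here it functions as v, borrowed from the parallel minor. But Em (E–G–B) is foreign: the diatonic IV on degree 4 is E, whereas Em comes from B minor. It is labeled iv.

bIII, v, iv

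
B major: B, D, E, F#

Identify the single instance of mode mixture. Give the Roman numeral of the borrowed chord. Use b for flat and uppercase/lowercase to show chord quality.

bIII

The diatonic triads in B major are B, C#m, D#m, E, F#, G#m, A#dim. B, E and F# are all diatonic. D (D–F#–A) doesn't fit — on degree 3 B major would have D#m (iii). D is the degree-3 chord of B minor, so it is the borrowed bIII.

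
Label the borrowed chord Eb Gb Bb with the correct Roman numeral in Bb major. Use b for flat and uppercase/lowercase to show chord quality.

iv

The root Eb is the diatonic 4th degree of Bb major; the borrowing shows in the chord quality. Diatonically Bb major has Eb (IV) on that degree; Eb–Gb–Bb is instead the minor chord native to Bb minor, so it takes the label iv.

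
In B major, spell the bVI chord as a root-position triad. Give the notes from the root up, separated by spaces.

G B D

The root of bVI is the lowered 6th degree: G# becomes G. In B minor the chord on G is G–B–D.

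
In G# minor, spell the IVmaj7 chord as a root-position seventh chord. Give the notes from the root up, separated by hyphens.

C#-E#-G#-B#

IVmaj7 is built on scale degree 4, which is C# in both G# minor and its parallel. Stacking thirds in G# major on C# gives C#–E#–G#–B#.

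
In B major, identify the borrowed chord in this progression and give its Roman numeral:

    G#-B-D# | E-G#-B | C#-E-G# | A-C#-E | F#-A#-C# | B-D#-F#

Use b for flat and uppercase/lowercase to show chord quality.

The diatonic triads in B major are B, C#m, D#m, E, F#, G#m, A#dim. G#–B–D# = G#m, E–G#–B = E, C#–E–G# = C#m, F#–A#–C# = F# and B–D#–F# = B all belong to that set. A–C#–E is not: scale degree 7 in B major carries A#dim (vii°). In B minor the chord on that degree is A, so here it functions as bVII, borrowed from the parallel minor.

bVII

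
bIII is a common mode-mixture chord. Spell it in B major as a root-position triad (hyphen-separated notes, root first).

D-F#-A

bIII is built on the lowered scale degree 3. In B major degree 3 is D#; lowered it becomes D. Building the major chord from the parallel minor on D: D–F#–A.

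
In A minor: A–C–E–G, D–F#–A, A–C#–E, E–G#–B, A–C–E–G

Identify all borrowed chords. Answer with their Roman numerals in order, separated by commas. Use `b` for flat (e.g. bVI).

IV, I

A minor has the diatonic set Am, Bdim, C, Dm, E, F, G (with V from harmonic minor). Of the given chords, A–C–E–G = Am7 and E–G#–B = E are diatonic. But D–F#–A is foreign: the diatonic iv on degree 4 is Dm, whereas D comes from A major. It is labeled IV. But A–C#–E is foreign: the diatonic i on degree 1 is Am, whereas A comes from A major. It is labeled I.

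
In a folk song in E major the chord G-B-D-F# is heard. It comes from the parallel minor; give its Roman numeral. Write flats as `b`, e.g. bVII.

The root G is the lowered 3rd scale degree — diatonically E major has G# there. Diatonically E major has G#m (iii) on that degree; G–B–D–F# is instead the major-seventh chord native to E minor, so it takes the label bIIImaj7.

bIIImaj7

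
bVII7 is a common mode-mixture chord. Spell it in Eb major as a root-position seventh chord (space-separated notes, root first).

bVII7 is built on the lowered scale degree 7. In Eb major degree 7 is D; lowered it becomes Db. Building the dominant-seventh chord from the parallel minor on Db: Db–F–Ab–Cb.

Db F Ab Cb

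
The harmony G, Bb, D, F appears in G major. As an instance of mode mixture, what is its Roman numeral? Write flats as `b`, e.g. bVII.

G is scale degree 1 in G major. G–Bb–D–F is a minor-seventh chord — the form found in G minor, not the diatonic I (G). Borrowed into G major it is written i7.

i7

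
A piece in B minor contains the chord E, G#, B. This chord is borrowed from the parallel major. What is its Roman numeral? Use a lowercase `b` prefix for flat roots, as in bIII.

IV

E is scale degree 4 in B minor. E–G#–B is a major chord — the form found in B major, not the diatonic iv (Em). Borrowed into B minor it is written IV.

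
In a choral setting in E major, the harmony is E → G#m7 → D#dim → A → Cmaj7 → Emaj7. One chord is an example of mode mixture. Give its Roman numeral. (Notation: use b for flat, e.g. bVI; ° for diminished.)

bVImaj7

E major has the diatonic set E, F#m, G#m, A, B, C#m, D#dim. Of the given chords, E, G#m7, D#dim, A and Emaj7 are diatonic. Cmaj7 (C–E–G–B) is not: scale degree 6 in E major carries C#m (vi). In E minor the chord on that degree is Cmaj7, so here it functions as bVImaj7, borrowed from the parallel minor.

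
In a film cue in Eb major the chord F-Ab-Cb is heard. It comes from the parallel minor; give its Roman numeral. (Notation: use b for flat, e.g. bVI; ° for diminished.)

The root F is the diatonic 2nd degree of Eb major; the borrowing shows in the chord quality. The diatonic chord on degree 2 would be Fm (ii), but F–Ab–Cb is the diminished chord from Eb minor. As a borrowed chord it is labeled ii°.

ii°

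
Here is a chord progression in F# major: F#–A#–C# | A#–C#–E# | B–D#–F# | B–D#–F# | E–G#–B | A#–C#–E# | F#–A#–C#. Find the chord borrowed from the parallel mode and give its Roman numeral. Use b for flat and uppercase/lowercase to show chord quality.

F# major has the diatonic set F#, G#m, A#m, B, C#, D#m, E#dim. F#–A#–C# = F#, A#–C#–E# = A#m and B–D#–F# = B are all diatonic. E–G#–B doesn't fit — on degree 7 F# major would have E#dim (vii°). E is the degree-7 chord of F# minor, so it is the borrowed bVII.

bVII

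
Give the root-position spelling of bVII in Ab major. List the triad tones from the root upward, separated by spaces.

Scale degree 7 in Ab major is G. bVII uses the lowered form, Gb, taken from Ab minor. Stacking thirds in Ab minor on Gb gives Gb–Bb–Db.

Gb Bb Db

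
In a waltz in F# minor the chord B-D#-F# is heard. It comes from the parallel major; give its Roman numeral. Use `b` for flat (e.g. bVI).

IV

B is scale degree 4 in F# minor. B–D#–F# is a major chord — the form found in F# major, not the diatonic iv (Bm). Borrowed into F# minor it is written IV.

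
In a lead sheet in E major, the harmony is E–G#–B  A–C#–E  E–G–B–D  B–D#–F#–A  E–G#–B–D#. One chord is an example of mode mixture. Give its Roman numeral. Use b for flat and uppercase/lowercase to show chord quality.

E major has the diatonic set E, F#m, G#m, A, B, C#m, D#dim. E–G#–B = E, A–C#–E = A, B–D#–F#–A = B7 and E–G#–B–D# = Emaj7 are all diatonic. E–G–B–D is not: scale degree 1 in E major carries E (I). In E minor the chord on that degree is Em7, so here it functions as i7, borrowed from the parallel minor.

i7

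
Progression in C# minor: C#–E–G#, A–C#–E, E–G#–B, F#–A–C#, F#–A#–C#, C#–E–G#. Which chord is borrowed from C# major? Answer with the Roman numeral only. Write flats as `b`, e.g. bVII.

The diatonic triads in C# minor (with V from harmonic minor) are C#m, D#dim, E, F#m, G#, A, B. Of the given chords, C#–E–G# = C#m, A–C#–E = A, E–G#–B = E and F#–A–C# = F#m are diatonic. But F#–A#–C# is foreign: the diatonic iv on degree 4 is F#m, whereas F# comes from C# major. It is labeled IV.

IV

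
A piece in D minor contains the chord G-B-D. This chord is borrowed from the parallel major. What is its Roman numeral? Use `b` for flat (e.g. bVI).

The root G is the diatonic 4th degree of D minor; the borrowing shows in the chord quality. The diatonic chord on degree 4 would be Gm (iv), but G–B–D is the major chord from D major. As a borrowed chord it is labeled IV.

IV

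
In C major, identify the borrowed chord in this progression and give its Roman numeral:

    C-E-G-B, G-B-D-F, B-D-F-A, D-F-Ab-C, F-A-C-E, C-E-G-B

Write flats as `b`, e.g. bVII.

In C major the diatonic chords are C, Dm, Em, F, G, Am, Bdim. C–E–G–B = Cmaj7, G–B–D–F = G7, B–D–F–A = Bm7b5 and F–A–C–E = Fmaj7 are all diatonic. D–F–Ab–C doesn't fit — on degree 2 C major would have Dm (ii). Dm7b5 is the degree-2 chord of C minor, so it is the borrowed iiø7.

iiø7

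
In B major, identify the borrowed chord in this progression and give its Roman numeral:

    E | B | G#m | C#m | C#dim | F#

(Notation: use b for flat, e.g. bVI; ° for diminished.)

The diatonic triads in B major are B, C#m, D#m, E, F#, G#m, A#dim. E, B, G#m, C#m and F# all belong to that set. But C#dim (C#–E–G) is foreign: the diatonic ii on degree 2 is C#m, whereas C#dim comes from B minor. It is labeled ii°.

ii°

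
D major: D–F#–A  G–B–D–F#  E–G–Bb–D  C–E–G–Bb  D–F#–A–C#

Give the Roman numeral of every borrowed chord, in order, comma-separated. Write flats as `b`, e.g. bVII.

The diatonic triads in D major are D, Em, F#m, G, A, Bm, C#dim. Of the given chords, D–F#–A = D, G–B–D–F# = Gmaj7 and D–F#–A–C# = Dmaj7 are diatonic. E–G–Bb–D doesn't fit — on degree 2 D major would have Em (ii). Em7b5 is the degree-2 chord of D minor, so it is the borrowed iiø7. C–E–G–Bb doesn't fit — on degree 7 D major would have C#dim (vii°). C7 is the degree-7 chord of D minor, so it is the borrowed bVII7.

iiø7, bVII7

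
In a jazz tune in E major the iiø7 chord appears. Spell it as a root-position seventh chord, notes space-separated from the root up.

iiø7 is built on scale degree 2, which is F# in both E major and its parallel. Building the half-diminished-seventh chord from the parallel minor on F#: F#–A–C–E.

F# A C E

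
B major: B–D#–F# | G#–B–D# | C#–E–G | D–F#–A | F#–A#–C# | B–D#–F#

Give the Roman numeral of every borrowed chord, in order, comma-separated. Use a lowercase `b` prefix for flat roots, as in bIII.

ii°, bIII

The diatonic triads in B major are B, C#m, D#m, E, F#, G#m, A#dim. B–D#–F# = B, G#–B–D# = G#m and F#–A#–C# = F# all belong to that set. C#–E–G is not: scale degree 2 in B major carries C#m (ii). In B minor the chord on that degree is C#dim, so here it functions as ii°, borrowed from the parallel minor. But D–F#–A is foreign: the diatonic iii on degree 3 is D#m, whereas D comes from B minor. It is labeled bIII.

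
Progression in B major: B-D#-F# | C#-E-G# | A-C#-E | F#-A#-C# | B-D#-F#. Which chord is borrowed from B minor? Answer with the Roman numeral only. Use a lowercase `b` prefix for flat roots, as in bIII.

B major has the diatonic set B, C#m, D#m, E, F#, G#m, A#dim. Of the given chords, B–D#–F# = B, C#–E–G# = C#m and F#–A#–C# = F# are diatonic. A–C#–E doesn't fit — on degree 7 B major would have A#dim (vii°). A is the degree-7 chord of B minor, so it is the borrowed bVII.

bVII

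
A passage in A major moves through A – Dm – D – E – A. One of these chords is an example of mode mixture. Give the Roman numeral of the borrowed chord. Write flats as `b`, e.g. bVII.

iv

In A major the diatonic chords are A, Bm, C#m, D, E, F#m, G#dim. A, D and E are all diatonic. Dm (D–F–A) doesn't fit — on degree 4 A major would have D (IV). Dm is the degree-4 chord of A minor, so it is the borrowed iv.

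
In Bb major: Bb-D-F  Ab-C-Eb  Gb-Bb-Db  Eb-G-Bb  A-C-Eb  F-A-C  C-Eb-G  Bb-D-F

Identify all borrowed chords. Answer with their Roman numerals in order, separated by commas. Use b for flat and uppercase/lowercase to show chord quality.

The diatonic triads in Bb major are Bb, Cm, Dm, Eb, F, Gm, Adim. Bb–D–F = Bb, Eb–G–Bb = Eb, A–C–Eb = Adim, F–A–C = F and C–Eb–G = Cm all belong to that set. Ab–C–Eb doesn't fit — on degree 7 Bb major would have Adim (vii°). Ab is the degree-7 chord of Bb minor, so it is the borrowed bVII. Gb–Bb–Db is not: scale degree 6 in Bb major carries Gm (vi). In Bb minor the chord on that degree is Gb, so here it functions as bVI, borrowed from the parallel minor.

bVII, bVI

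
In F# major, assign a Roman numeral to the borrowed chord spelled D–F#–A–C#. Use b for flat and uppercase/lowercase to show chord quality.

bVImaj7

D is the lowered form of scale degree 6 in F# major (the diatonic degree 6 is D#). D–F#–A–C# is a major-seventh chord — the form found in F# minor, not the diatonic vi (D#m). Borrowed into F# major it is written bVImaj7.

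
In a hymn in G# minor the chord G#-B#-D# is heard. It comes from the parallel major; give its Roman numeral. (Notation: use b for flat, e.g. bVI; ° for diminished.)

G# is scale degree 1 in G# minor. The diatonic chord on degree 1 would be G#m (i), but G#–B#–D# is the major chord from G# major. As a borrowed chord it is labeled I.

I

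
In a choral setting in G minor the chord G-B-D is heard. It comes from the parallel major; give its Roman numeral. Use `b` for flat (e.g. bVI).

The root G is the diatonic 1st degree of G minor; the borrowing shows in the chord quality. The diatonic chord on degree 1 would be Gm (i), but G–B–D is the major chord from G major. As a borrowed chord it is labeled I.

I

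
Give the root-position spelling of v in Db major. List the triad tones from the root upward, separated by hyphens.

v is built on scale degree 5, which is Ab in both Db major and its parallel. In Db minor the chord on Ab is Ab–Cb–Eb.

Ab-Cb-Eb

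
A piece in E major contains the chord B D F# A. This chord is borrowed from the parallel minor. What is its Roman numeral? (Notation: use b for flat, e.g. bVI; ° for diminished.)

v7

The root B is the diatonic 5th degree of E major; the borrowing shows in the chord quality. B–D–F#–A is a minor-seventh chord — the form found in E minor, not the diatonic V (B). Borrowed into E major it is written v7.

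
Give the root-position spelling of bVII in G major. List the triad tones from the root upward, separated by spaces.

F A C

bVII is built on the lowered scale degree 7. In G major degree 7 is F#; lowered it becomes F. Building the major chord from the parallel minor on F: F–A–C.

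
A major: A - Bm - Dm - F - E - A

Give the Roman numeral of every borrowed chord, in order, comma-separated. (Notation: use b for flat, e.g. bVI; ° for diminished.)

A major has the diatonic set A, Bm, C#m, D, E, F#m, G#dim. Of the given chords, A, Bm and E are diatonic. Dm (D–F–A) doesn't fit — on degree 4 A major would have D (IV). Dm is the degree-4 chord of A minor, so it is the borrowed iv. F (F–A–C) is not: scale degree 6 in A major carries F#m (vi). In A minor the chord on that degree is F, so here it functions as bVI, borrowed from the parallel minor.

iv, bVI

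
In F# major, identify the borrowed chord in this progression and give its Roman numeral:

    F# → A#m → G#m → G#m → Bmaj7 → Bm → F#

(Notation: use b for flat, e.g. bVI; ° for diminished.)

The diatonic triads in F# major are F#, G#m, A#m, B, C#, D#m, E#dim. F#, A#m, G#m and Bmaj7 are all diatonic. Bm (B–D–F#) is not: scale degree 4 in F# major carries B (IV). In F# minor the chord on that degree is Bm, so here it functions as iv, borrowed from the parallel minor.

iv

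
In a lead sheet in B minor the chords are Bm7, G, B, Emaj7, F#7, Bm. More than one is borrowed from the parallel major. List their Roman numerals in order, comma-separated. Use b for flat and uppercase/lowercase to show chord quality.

I, IVmaj7

B minor has the diatonic set Bm, C#dim, D, Em, F#, G, A (with V from harmonic minor). Of the given chords, Bm7, G, F#7 and Bm are diatonic. But B (B–D#–F#) is foreign: the diatonic i on degree 1 is Bm, whereas B comes from B major. It is labeled I. Emaj7 (E–G#–B–D#) is not: scale degree 4 in B minor carries Em (iv). In B major the chord on that degree is Emaj7, so here it functions as IVmaj7, borrowed from the parallel major.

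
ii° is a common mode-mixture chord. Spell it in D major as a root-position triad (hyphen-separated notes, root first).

E-G-Bb

The root, E, is scale degree 2 — the same note in D major and D minor; only the chord quality changes. Stacking thirds in D minor on E gives E–G–Bb.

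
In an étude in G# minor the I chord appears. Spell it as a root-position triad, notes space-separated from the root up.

G# B# D#

I is built on scale degree 1, which is G# in both G# minor and its parallel. Building the major chord from the parallel major on G#: G#–B#–D#.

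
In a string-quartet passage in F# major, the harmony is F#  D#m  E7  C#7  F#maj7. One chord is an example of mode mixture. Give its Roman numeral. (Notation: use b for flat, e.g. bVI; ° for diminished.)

bVII7

The diatonic triads in F# major are F#, G#m, A#m, B, C#, D#m, E#dim. F#, D#m, C#7 and F#maj7 are all diatonic. E7 (E–G#–B–D) is not: scale degree 7 in F# major carries E#dim (vii°). In F# minor the chord on that degree is E7, so here it functions as bVII7, borrowed from the parallel minor.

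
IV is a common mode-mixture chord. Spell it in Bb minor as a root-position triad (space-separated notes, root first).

IV is built on scale degree 4, which is Eb in both Bb minor and its parallel. In Bb major the chord on Eb is Eb–G–Bb.

Eb G Bb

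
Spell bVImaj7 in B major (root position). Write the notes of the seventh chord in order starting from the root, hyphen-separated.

G-B-D-F#

The root of bVImaj7 is the lowered 6th degree: G# becomes G. Building the major-seventh chord from the parallel minor on G: G–B–D–F#.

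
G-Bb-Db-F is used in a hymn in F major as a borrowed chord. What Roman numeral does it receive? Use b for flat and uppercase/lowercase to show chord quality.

G is scale degree 2 in F major. The diatonic chord on degree 2 would be Gm (ii), but G–Bb–Db–F is the half-diminished-seventh chord from F minor. As a borrowed chord it is labeled iiø7.

iiø7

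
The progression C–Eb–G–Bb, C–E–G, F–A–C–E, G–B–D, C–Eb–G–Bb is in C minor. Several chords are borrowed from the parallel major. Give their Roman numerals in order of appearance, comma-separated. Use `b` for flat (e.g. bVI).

The diatonic triads in C minor (with V from harmonic minor) are Cm, Ddim, Eb, Fm, G, Ab, Bb. C–Eb–G–Bb = Cm7 and G–B–D = G both belong to that set. C–E–G doesn't fit — on degree 1 C minor would have Cm (i). C is the degree-1 chord of C major, so it is the borrowed I. F–A–C–E doesn't fit — on degree 4 C minor would have Fm (iv). Fmaj7 is the degree-4 chord of C major, so it is the borrowed IVmaj7.

I, IVmaj7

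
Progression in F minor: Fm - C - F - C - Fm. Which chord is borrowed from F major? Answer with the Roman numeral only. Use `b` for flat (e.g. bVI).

I

The diatonic triads in F minor (with V from harmonic minor) are Fm, Gdim, Ab, Bbm, C, Db, Eb. Fm and C are both diatonic. But F (F–A–C) is foreign: the diatonic i on degree 1 is Fm, whereas F comes from F major. It is labeled I.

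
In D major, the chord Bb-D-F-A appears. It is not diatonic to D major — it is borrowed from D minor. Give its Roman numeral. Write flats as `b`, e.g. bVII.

In D major scale degree 6 is B; Bb is its lowered form, from D minor. Diatonically D major has Bm (vi) on that degree; Bb–D–F–A is instead the major-seventh chord native to D minor, so it takes the label bVImaj7.

bVImaj7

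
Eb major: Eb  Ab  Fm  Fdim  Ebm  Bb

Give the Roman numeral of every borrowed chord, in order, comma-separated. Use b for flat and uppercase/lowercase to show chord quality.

ii°, i

In Eb major the diatonic chords are Eb, Fm, Gm, Ab, Bb, Cm, Ddim. Eb, Ab, Fm and Bb are all diatonic. But Fdim (F–Ab–Cb) is foreign: the diatonic ii on degree 2 is Fm, whereas Fdim comes from Eb minor. It is labeled ii°. But Ebm (Eb–Gb–Bb) is foreign: the diatonic I on degree 1 is Eb, whereas Ebm comes from Eb minor. It is labeled i.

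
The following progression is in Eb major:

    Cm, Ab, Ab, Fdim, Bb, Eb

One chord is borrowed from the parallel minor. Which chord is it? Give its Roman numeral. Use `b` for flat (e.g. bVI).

ii°

The diatonic triads in Eb major are Eb, Fm, Gm, Ab, Bb, Cm, Ddim. Cm, Ab, Bb and Eb are all diatonic. Fdim (F–Ab–Cb) doesn't fit — on degree 2 Eb major would have Fm (ii). Fdim is the degree-2 chord of Eb minor, so it is the borrowed ii°.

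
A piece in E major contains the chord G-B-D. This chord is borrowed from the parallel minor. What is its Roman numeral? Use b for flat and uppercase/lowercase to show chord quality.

bIII

The root G is the lowered 3rd scale degree — diatonically E major has G# there. The diatonic chord on degree 3 would be G#m (iii), but G–B–D is the major chord from E minor. As a borrowed chord it is labeled bIII.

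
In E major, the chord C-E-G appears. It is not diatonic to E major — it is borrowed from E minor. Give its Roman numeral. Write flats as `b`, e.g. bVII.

bVI

C is the lowered form of scale degree 6 in E major (the diatonic degree 6 is C#). Diatonically E major has C#m (vi) on that degree; C–E–G is instead the major chord native to E minor, so it takes the label bVI.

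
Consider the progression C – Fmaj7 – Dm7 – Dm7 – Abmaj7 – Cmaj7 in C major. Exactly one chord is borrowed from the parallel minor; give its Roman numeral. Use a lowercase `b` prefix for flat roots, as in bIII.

bVImaj7

In C major the diatonic chords are C, Dm, Em, F, G, Am, Bdim. C, Fmaj7, Dm7 and Cmaj7 are all diatonic. Abmaj7 (Ab–C–Eb–G) is not: scale degree 6 in C major carries Am (vi). In C minor the chord on that degree is Abmaj7, so here it functions as bVImaj7, borrowed from the parallel minor.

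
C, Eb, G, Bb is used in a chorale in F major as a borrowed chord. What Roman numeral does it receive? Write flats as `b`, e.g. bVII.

The root C is the diatonic 5th degree of F major; the borrowing shows in the chord quality. Diatonically F major has C (V) on that degree; C–Eb–G–Bb is instead the minor-seventh chord native to F minor, so it takes the label v7.

v7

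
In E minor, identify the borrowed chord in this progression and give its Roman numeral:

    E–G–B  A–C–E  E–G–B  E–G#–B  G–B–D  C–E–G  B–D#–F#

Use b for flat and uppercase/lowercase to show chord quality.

The diatonic triads in E minor (with V from harmonic minor) are Em, F#dim, G, Am, B, C, D. E–G–B = Em, A–C–E = Am, G–B–D = G, C–E–G = C and B–D#–F# = B are all diatonic. E–G#–B doesn't fit — on degree 1 E minor would have Em (i). E is the degree-1 chord of E major, so it is the borrowed I.

I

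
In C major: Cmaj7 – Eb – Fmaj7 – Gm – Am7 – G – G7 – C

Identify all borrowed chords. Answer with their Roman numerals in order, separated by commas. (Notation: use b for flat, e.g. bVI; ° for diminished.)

In C major the diatonic chords are C, Dm, Em, F, G, Am, Bdim. Of the given chords, Cmaj7, Fmaj7, Am7, G, G7 and C are diatonic. Eb (Eb–G–Bb) doesn't fit — on degree 3 C major would have Em (iii). Eb is the degree-3 chord of C minor, so it is the borrowed bIII. But Gm (G–Bb–D) is foreign: the diatonic V on degree 5 is G, whereas Gm comes from C minor. It is labeled v.

bIII, v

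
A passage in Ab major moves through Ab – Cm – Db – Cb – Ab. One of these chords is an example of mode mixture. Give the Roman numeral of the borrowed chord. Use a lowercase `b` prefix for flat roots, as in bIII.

bIII

Ab major has the diatonic set Ab, Bbm, Cm, Db, Eb, Fm, Gdim. Of the given chords, Ab, Cm and Db are diatonic. Cb (Cb–Eb–Gb) is not: scale degree 3 in Ab major carries Cm (iii). In Ab minor the chord on that degree is Cb, so here it functions as bIII, borrowed from the parallel minor.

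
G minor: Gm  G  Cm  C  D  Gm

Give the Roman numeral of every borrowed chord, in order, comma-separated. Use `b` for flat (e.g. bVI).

I, IV

G minor has the diatonic set Gm, Adim, Bb, Cm, D, Eb, F (with V from harmonic minor). Gm, Cm and D are all diatonic. But G (G–B–D) is foreign: the diatonic i on degree 1 is Gm, whereas G comes from G major. It is labeled I. C (C–E–G) is not: scale degree 4 in G minor carries Cm (iv). In G major the chord on that degree is C, so here it functions as IV, borrowed from the parallel major.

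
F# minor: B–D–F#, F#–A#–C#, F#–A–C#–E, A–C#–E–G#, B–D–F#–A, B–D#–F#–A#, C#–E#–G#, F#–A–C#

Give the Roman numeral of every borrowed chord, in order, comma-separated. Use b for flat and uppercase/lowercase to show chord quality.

I, IVmaj7

In F# minor (with V from harmonic minor) the diatonic chords are F#m, G#dim, A, Bm, C#, D, E. B–D–F# = Bm, F#–A–C#–E = F#m7, A–C#–E–G# = Amaj7, B–D–F#–A = Bm7, C#–E#–G# = C# and F#–A–C# = F#m are all diatonic. F#–A#–C# is not: scale degree 1 in F# minor carries F#m (i). In F# major the chord on that degree is F#, so here it functions as I, borrowed from the parallel major. B–D#–F#–A# is not: scale degree 4 in F# minor carries Bm (iv). In F# major the chord on that degree is Bmaj7, so here it functions as IVmaj7, borrowed from the parallel major.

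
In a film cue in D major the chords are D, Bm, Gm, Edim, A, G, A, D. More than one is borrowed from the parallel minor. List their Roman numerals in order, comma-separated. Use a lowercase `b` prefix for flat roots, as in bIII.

iv, ii°

D major has the diatonic set D, Em, F#m, G, A, Bm, C#dim. D, Bm, A and G are all diatonic. Gm (G–Bb–D) doesn't fit — on degree 4 D major would have G (IV). Gm is the degree-4 chord of D minor, so it is the borrowed iv. But Edim (E–G–Bb) is foreign: the diatonic ii on degree 2 is Em, whereas Edim comes from D minor. It is labeled ii°.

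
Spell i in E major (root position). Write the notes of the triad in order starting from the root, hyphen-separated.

E-G-B

i is built on scale degree 1, which is E in both E major and its parallel. Building the minor chord from the parallel minor on E: E–G–B.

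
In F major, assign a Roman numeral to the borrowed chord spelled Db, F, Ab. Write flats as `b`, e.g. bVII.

Db is the lowered form of scale degree 6 in F major (the diatonic degree 6 is D). The diatonic chord on degree 6 would be Dm (vi), but Db–F–Ab is the major chord from F minor. As a borrowed chord it is labeled bVI.

bVI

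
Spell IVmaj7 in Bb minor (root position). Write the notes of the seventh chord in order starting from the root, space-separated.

The root, Eb, is scale degree 4 — the same note in Bb minor and Bb major; only the chord quality changes. Stacking thirds in Bb major on Eb gives Eb–G–Bb–D.

Eb G Bb D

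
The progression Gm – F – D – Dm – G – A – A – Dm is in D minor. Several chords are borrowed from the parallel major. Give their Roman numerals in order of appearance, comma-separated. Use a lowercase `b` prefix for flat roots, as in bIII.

In D minor (with V from harmonic minor) the diatonic chords are Dm, Edim, F, Gm, A, Bb, C. Of the given chords, Gm, F, Dm and A are diatonic. D (D–F#–A) is not: scale degree 1 in D minor carries Dm (i). In D major the chord on that degree is D, so here it functions as I, borrowed from the parallel major. But G (G–B–D) is foreign: the diatonic iv on degree 4 is Gm, whereas G comes from D major. It is labeled IV.

I, IV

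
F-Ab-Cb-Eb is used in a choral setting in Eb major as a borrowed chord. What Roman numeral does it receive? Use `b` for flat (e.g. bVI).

The root F is the diatonic 2nd degree of Eb major; the borrowing shows in the chord quality. The diatonic chord on degree 2 would be Fm (ii), but F–Ab–Cb–Eb is the half-diminished-seventh chord from Eb minor. As a borrowed chord it is labeled iiø7.

iiø7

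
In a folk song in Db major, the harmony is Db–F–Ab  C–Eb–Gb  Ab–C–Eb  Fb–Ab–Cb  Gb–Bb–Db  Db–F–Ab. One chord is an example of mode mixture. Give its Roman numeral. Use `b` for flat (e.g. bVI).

Db major has the diatonic set Db, Ebm, Fm, Gb, Ab, Bbm, Cdim. Db–F–Ab = Db, C–Eb–Gb = Cdim, Ab–C–Eb = Ab and Gb–Bb–Db = Gb are all diatonic. Fb–Ab–Cb doesn't fit — on degree 3 Db major would have Fm (iii). Fb is the degree-3 chord of Db minor, so it is the borrowed bIII.

bIII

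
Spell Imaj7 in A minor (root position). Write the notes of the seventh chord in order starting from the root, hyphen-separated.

Imaj7 is built on scale degree 1, which is A in both A minor and its parallel. In A major the chord on A is A–C#–E–G#.

A-C#-E-G#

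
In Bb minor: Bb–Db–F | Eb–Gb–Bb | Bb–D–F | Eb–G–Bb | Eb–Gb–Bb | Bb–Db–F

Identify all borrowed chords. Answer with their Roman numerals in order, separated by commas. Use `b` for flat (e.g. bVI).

Bb minor has the diatonic set Bbm, Cdim, Db, Ebm, F, Gb, Ab (with V from harmonic minor). Bb–Db–F = Bbm and Eb–Gb–Bb = Ebm are both diatonic. But Bb–D–F is foreign: the diatonic i on degree 1 is Bbm, whereas Bb comes from Bb major. It is labeled I. Eb–G–Bb is not: scale degree 4 in Bb minor carries Ebm (iv). In Bb major the chord on that degree is Eb, so here it functions as IV, borrowed from the parallel major.

I, IV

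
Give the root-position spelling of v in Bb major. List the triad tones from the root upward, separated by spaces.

F Ab C

v is built on scale degree 5, which is F in both Bb major and its parallel. Stacking thirds in Bb minor on F gives F–Ab–C.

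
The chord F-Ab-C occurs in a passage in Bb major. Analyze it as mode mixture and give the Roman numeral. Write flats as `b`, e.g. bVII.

v

The root F is the diatonic 5th degree of Bb major; the borrowing shows in the chord quality. Diatonically Bb major has F (V) on that degree; F–Ab–C is instead the minor chord native to Bb minor, so it takes the label v.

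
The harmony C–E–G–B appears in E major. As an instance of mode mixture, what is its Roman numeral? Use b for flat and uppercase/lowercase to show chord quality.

bVImaj7

C is the lowered form of scale degree 6 in E major (the diatonic degree 6 is C#). Diatonically E major has C#m (vi) on that degree; C–E–G–B is instead the major-seventh chord native to E minor, so it takes the label bVImaj7.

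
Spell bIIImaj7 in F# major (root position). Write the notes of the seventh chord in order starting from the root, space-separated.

A C# E G#

Scale degree 3 in F# major is A#. bIIImaj7 uses the lowered form, A, taken from F# minor. Stacking thirds in F# minor on A gives A–C#–E–G#.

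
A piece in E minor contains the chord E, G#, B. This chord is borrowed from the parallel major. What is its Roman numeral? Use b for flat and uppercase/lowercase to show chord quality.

I

The root E is the diatonic 1st degree of E minor; the borrowing shows in the chord quality. E–G#–B is a major chord — the form found in E major, not the diatonic i (Em). Borrowed into E minor it is written I.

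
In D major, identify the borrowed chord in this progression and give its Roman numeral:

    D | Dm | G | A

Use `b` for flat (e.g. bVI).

i

D major has the diatonic set D, Em, F#m, G, A, Bm, C#dim. D, G and A all belong to that set. Dm (D–F–A) doesn't fit — on degree 1 D major would have D (I). Dm is the degree-1 chord of D minor, so it is the borrowed i.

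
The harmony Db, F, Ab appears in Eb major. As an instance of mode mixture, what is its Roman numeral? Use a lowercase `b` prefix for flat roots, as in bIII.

bVII

In Eb major scale degree 7 is D; Db is its lowered form, from Eb minor. The diatonic chord on degree 7 would be Ddim (vii°), but Db–F–Ab is the major chord from Eb minor. As a borrowed chord it is labeled bVII.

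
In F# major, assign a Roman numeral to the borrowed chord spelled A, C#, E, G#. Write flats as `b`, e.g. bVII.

bIIImaj7

The root A is the lowered 3rd scale degree — diatonically F# major has A# there. The diatonic chord on degree 3 would be A#m (iii), but A–C#–E–G# is the major-seventh chord from F# minor. As a borrowed chord it is labeled bIIImaj7.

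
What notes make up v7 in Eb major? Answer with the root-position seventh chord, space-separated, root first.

v7 is built on scale degree 5, which is Bb in both Eb major and its parallel. Building the minor-seventh chord from the parallel minor on Bb: Bb–Db–F–Ab.

Bb Db F Ab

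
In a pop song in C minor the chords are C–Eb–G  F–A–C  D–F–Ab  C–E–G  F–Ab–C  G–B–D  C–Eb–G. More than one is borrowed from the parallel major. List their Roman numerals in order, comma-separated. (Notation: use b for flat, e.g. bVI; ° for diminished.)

IV, I

The diatonic triads in C minor (with V from harmonic minor) are Cm, Ddim, Eb, Fm, G, Ab, Bb. Of the given chords, C–Eb–G = Cm, D–F–Ab = Ddim, F–Ab–C = Fm and G–B–D = G are diatonic. F–A–C is not: scale degree 4 in C minor carries Fm (iv). In C major the chord on that degree is F, so here it functions as IV, borrowed from the parallel major. C–E–G doesn't fit — on degree 1 C minor would have Cm (i). C is the degree-1 chord of C major, so it is the borrowed I.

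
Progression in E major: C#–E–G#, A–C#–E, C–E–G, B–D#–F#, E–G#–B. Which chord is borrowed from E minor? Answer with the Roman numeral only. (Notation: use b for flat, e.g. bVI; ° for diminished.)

E major has the diatonic set E, F#m, G#m, A, B, C#m, D#dim. Of the given chords, C#–E–G# = C#m, A–C#–E = A, B–D#–F# = B and E–G#–B = E are diatonic. But C–E–G is foreign: the diatonic vi on degree 6 is C#m, whereas C comes from E minor. It is labeled bVI.

bVI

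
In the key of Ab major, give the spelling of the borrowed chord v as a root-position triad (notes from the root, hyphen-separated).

Eb-Gb-Bb

The root, Eb, is scale degree 5 — the same note in Ab major and Ab minor; only the chord quality changes. Stacking thirds in Ab minor on Eb gives Eb–Gb–Bb.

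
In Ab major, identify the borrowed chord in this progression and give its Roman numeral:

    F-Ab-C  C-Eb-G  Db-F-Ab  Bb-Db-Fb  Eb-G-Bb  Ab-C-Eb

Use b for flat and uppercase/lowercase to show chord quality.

ii°

Ab major has the diatonic set Ab, Bbm, Cm, Db, Eb, Fm, Gdim. F–Ab–C = Fm, C–Eb–G = Cm, Db–F–Ab = Db, Eb–G–Bb = Eb and Ab–C–Eb = Ab all belong to that set. But Bb–Db–Fb is foreign: the diatonic ii on degree 2 is Bbm, whereas Bbdim comes from Ab minor. It is labeled ii°.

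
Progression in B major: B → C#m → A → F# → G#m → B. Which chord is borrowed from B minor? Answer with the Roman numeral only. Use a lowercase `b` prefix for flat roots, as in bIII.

bVII

B major has the diatonic set B, C#m, D#m, E, F#, G#m, A#dim. Of the given chords, B, C#m, F# and G#m are diatonic. A (A–C#–E) is not: scale degree 7 in B major carries A#dim (vii°). In B minor the chord on that degree is A, so here it functions as bVII, borrowed from the parallel minor.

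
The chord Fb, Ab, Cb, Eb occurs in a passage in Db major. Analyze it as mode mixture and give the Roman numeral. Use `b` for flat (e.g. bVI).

bIIImaj7

The root Fb is the lowered 3rd scale degree — diatonically Db major has F there. Fb–Ab–Cb–Eb is a major-seventh chord — the form found in Db minor, not the diatonic iii (Fm). Borrowed into Db major it is written bIIImaj7.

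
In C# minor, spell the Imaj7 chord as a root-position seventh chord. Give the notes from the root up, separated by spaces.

Imaj7 is built on scale degree 1, which is C# in both C# minor and its parallel. In C# major the chord on C# is C#–E#–G#–B#.

C# E# G# B#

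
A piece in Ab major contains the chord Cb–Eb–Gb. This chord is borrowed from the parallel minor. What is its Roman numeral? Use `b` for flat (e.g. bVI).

bIII

The root Cb is the lowered 3rd scale degree — diatonically Ab major has C there. The diatonic chord on degree 3 would be Cm (iii), but Cb–Eb–Gb is the major chord from Ab minor. As a borrowed chord it is labeled bIII.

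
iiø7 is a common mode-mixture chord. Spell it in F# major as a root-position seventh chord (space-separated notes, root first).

G# B D F#

iiø7 is built on scale degree 2, which is G# in both F# major and its parallel. In F# minor the chord on G# is G#–B–D–F#.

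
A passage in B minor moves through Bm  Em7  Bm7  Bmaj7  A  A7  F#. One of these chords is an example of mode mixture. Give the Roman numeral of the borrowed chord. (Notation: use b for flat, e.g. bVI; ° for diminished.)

In B minor (with V from harmonic minor) the diatonic chords are Bm, C#dim, D, Em, F#, G, A. Bm, Em7, Bm7, A, A7 and F# are all diatonic. Bmaj7 (B–D#–F#–A#) doesn't fit — on degree 1 B minor would have Bm (i). Bmaj7 is the degree-1 chord of B major, so it is the borrowed Imaj7.

Imaj7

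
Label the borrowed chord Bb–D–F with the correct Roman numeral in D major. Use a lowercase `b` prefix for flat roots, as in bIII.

bVI

Bb is the lowered form of scale degree 6 in D major (the diatonic degree 6 is B). Diatonically D major has Bm (vi) on that degree; Bb–D–F is instead the major chord native to D minor, so it takes the label bVI.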